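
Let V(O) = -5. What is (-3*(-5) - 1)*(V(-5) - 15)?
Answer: -280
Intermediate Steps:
(-3*(-5) - 1)*(V(-5) - 15) = (-3*(-5) - 1)*(-5 - 15) = (15 - 1)*(-20) = 14*(-20) = -280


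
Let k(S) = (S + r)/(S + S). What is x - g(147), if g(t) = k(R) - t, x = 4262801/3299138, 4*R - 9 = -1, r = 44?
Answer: 225648000/1649569 ≈ 136.79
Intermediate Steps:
R = 2 (R = 9/4 + (¼)*(-1) = 9/4 - ¼ = 2)
k(S) = (44 + S)/(2*S) (k(S) = (S + 44)/(S + S) = (44 + S)/((2*S)) = (44 + S)*(1/(2*S)) = (44 + S)/(2*S))
x = 4262801/3299138 (x = 4262801*(1/3299138) = 4262801/3299138 ≈ 1.2921)
g(t) = 23/2 - t (g(t) = (½)*(44 + 2)/2 - t = (½)*(½)*46 - t = 23/2 - t)
x - g(147) = 4262801/3299138 - (23/2 - 1*147) = 4262801/3299138 - (23/2 - 147) = 4262801/3299138 - 1*(-271/2) = 4262801/3299138 + 271/2 = 225648000/1649569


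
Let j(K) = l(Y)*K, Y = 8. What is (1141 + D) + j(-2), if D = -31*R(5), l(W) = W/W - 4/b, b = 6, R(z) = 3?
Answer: 3142/3 ≈ 1047.3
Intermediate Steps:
l(W) = ⅓ (l(W) = W/W - 4/6 = 1 - 4*⅙ = 1 - ⅔ = ⅓)
D = -93 (D = -31*3 = -93)
j(K) = K/3
(1141 + D) + j(-2) = (1141 - 93) + (⅓)*(-2) = 1048 - ⅔ = 3142/3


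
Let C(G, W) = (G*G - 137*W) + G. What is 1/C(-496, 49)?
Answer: 1/238807 ≈ 4.1875e-6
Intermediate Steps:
C(G, W) = G + G**2 - 137*W (C(G, W) = (G**2 - 137*W) + G = G + G**2 - 137*W)
1/C(-496, 49) = 1/(-496 + (-496)**2 - 137*49) = 1/(-496 + 246016 - 6713) = 1/238807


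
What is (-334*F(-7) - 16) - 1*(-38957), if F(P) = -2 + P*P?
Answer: 23243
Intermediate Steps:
F(P) = -2 + P²
(-334*F(-7) - 16) - 1*(-38957) = (-334*(-2 + (-7)²) - 16) - 1*(-38957) = (-334*(-2 + 49) - 16) + 38957 = (-334*47 - 16) + 38957 = (-15698 - 16) + 38957 = -15714 + 38957 = 23243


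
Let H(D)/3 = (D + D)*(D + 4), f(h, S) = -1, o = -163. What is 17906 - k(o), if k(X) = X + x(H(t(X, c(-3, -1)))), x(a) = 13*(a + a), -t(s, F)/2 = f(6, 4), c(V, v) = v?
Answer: 16197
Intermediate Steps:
t(s, F) = 2 (t(s, F) = -2*(-1) = 2)
H(D) = 6*D*(4 + D) (H(D) = 3*((D + D)*(D + 4)) = 3*((2*D)*(4 + D)) = 3*(2*D*(4 + D)) = 6*D*(4 + D))
x(a) = 26*a (x(a) = 13*(2*a) = 26*a)
k(X) = 1872 + X (k(X) = X + 26*(6*2*(4 + 2)) = X + 26*(6*2*6) = X + 26*72 = X + 1872 = 1872 + X)
17906 - k(o) = 17906 - (1872 - 163) = 17906 - 1*1709 = 17906 - 1709 = 16197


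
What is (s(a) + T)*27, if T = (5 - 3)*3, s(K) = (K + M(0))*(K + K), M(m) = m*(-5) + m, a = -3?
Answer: 648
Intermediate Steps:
M(m) = -4*m (M(m) = -5*m + m = -4*m)
s(K) = 2*K**2 (s(K) = (K - 4*0)*(K + K) = (K + 0)*(2*K) = K*(2*K) = 2*K**2)
T = 6 (T = 2*3 = 6)
(s(a) + T)*27 = (2*(-3)**2 + 6)*27 = (2*9 + 6)*27 = (18 + 6)*27 = 24*27 = 648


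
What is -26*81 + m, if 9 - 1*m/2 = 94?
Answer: -2276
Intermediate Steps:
m = -170 (m = 18 - 2*94 = 18 - 188 = -170)
-26*81 + m = -26*81 - 170 = -2106 - 170 = -2276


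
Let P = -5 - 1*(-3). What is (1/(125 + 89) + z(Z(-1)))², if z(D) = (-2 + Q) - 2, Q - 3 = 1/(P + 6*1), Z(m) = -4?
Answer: 101761/183184 ≈ 0.55551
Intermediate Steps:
P = -2 (P = -5 + 3 = -2)
Q = 13/4 (Q = 3 + 1/(-2 + 6*1) = 3 + 1/(-2 + 6) = 3 + 1/4 = 3 + ¼ = 13/4 ≈ 3.2500)
z(D) = -¾ (z(D) = (-2 + 13/4) - 2 = 5/4 - 2 = -¾)
(1/(125 + 89) + z(Z(-1)))² = (1/(125 + 89) - ¾)² = (1/214 - ¾)² = (-319/428)² = 101761/183184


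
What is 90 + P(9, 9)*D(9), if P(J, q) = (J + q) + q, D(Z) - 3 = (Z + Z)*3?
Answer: 1629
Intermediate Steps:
D(Z) = 3 + 6*Z (D(Z) = 3 + (Z + Z)*3 = 3 + (2*Z)*3 = 3 + 6*Z)
P(J, q) = J + 2*q
90 + P(9, 9)*D(9) = 90 + (9 + 2*9)*(3 + 6*9) = 90 + (9 + 18)*(3 + 54) = 90 + 27*57 = 90 + 1539 = 1629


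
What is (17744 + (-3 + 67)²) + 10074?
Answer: 31914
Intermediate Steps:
(17744 + (-3 + 67)²) + 10074 = (17744 + 64²) + 10074 = (17744 + 4096) + 10074 = 21840 + 10074 = 31914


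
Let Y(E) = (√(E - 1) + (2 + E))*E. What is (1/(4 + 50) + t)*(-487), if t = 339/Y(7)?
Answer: -26830291/9450 + 55031*√6/175 ≈ -2068.9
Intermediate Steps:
Y(E) = E*(2 + E + √(-1 + E)) (Y(E) = (√(-1 + E) + (2 + E))*E = (2 + E + √(-1 + E))*E = E*(2 + E + √(-1 + E)))
t = 339/(63 + 7*√6) (t = 339/((7*(2 + 7 + √(-1 + 7)))) = 339/((7*(2 + 7 + √6))) = 339/((7*(9 + √6))) = 339/(63 + 7*√6) ≈ 4.2298)
(1/(4 + 50) + t)*(-487) = (1/(4 + 50) + (1017/175 - 113*√6/175))*(-487) = (1/54 + (1017/175 - 113*√6/175))*(-487) = (55093/9450 - 113*√6/175)*(-487) = -26830291/9450 + 55031*√6/175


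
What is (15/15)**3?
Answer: 1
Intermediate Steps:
(15/15)**3 = (15*(1/15))**3 = 1**3 = 1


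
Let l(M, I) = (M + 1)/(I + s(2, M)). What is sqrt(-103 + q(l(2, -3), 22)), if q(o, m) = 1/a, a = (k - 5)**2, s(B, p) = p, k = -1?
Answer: I*sqrt(3707)/6 ≈ 10.148*I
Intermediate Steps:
l(M, I) = (1 + M)/(I + M) (l(M, I) = (M + 1)/(I + M) = (1 + M)/(I + M))
a = 36 (a = (-1 - 5)**2 = (-6)**2 = 36)
q(o, m) = 1/36
sqrt(-103 + q(l(2, -3), 22)) = sqrt(-103 + 1/36) = sqrt(-3707/36) = I*sqrt(3707)/6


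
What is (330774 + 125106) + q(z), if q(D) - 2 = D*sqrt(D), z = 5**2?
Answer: 456007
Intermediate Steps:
z = 25
q(D) = 2 + D**(3/2) (q(D) = 2 + D*sqrt(D) = 2 + D**(3/2))
(330774 + 125106) + q(z) = (330774 + 125106) + (2 + 25**(3/2)) = 455880 + (2 + 125) = 455880 + 127 = 456007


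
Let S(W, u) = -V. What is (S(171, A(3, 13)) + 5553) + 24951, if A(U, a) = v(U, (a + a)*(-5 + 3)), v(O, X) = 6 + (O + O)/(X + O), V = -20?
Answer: 30524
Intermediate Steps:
v(O, X) = 6 + 2*O/(O + X) (v(O, X) = 6 + (2*O)/(O + X) = 6 + 2*O/(O + X))
A(U, a) = 2*(-12*a + 4*U)/(U - 4*a) (A(U, a) = 2*(3*((a + a)*(-5 + 3)) + 4*U)/(U + (a + a)*(-5 + 3)) = 2*(3*((2*a)*(-2)) + 4*U)/(U + (2*a)*(-2)) = 2*(3*(-4*a) + 4*U)/(U - 4*a) = 2*(-12*a + 4*U)/(U - 4*a))
S(W, u) = 20 (S(W, u) = -1*(-20) = 20)
(S(171, A(3, 13)) + 5553) + 24951 = (20 + 5553) + 24951 = 5573 + 24951 = 30524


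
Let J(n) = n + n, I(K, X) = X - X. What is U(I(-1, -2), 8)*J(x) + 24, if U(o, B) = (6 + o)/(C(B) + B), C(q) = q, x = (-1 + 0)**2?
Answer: 99/4 ≈ 24.750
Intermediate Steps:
x = 1 (x = (-1)**2 = 1)
I(K, X) = 0
J(n) = 2*n
U(o, B) = (6 + o)/(2*B) (U(o, B) = (6 + o)/(B + B) = (6 + o)/((2*B)) = (6 + o)*(1/(2*B)) = (6 + o)/(2*B))
U(I(-1, -2), 8)*J(x) + 24 = ((1/2)*(6 + 0)/8)*(2*1) + 24 = ((1/2)*(1/8)*6)*2 + 24 = (3/8)*2 + 24 = 3/4 + 24 = 99/4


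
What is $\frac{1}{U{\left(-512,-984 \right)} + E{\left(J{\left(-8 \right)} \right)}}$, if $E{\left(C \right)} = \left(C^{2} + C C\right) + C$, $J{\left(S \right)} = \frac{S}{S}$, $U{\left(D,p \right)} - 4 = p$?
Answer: $- \frac{1}{977} \approx -0.0010235$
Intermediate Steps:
$U{\left(D,p \right)} = 4 + p$
$J{\left(S \right)} = 1$
$E{\left(C \right)} = C + 2 C^{2}$ ($E{\left(C \right)} = \left(C^{2} + C^{2}\right) + C = 2 C^{2} + C = C + 2 C^{2}$)
$\frac{1}{U{\left(-512,-984 \right)} + E{\left(J{\left(-8 \right)} \right)}} = \frac{1}{\left(4 - 984\right) + 1 \left(1 + 2 \cdot 1\right)} = \frac{1}{-980 + 1 \left(1 + 2\right)} = \frac{1}{-980 + 1 \cdot 3} = \frac{1}{-980 + 3} = \frac{1}{-977} = - \frac{1}{977}$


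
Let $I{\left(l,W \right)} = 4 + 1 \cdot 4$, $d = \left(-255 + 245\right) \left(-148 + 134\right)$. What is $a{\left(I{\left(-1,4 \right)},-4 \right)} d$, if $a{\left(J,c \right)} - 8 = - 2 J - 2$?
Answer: $-1400$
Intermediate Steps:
$d = 140$ ($d = \left(-10\right) \left(-14\right) = 140$)
$I{\left(l,W \right)} = 8$ ($I{\left(l,W \right)} = 4 + 4 = 8$)
$a{\left(J,c \right)} = 6 - 2 J$ ($a{\left(J,c \right)} = 8 - \left(2 + 2 J\right) = 6 - 2 J$)
$a{\left(I{\left(-1,4 \right)},-4 \right)} d = \left(6 - 16\right) 140 = \left(-10\right) 140 = -1400$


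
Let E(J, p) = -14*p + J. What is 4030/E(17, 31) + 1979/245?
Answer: -162107/102165 ≈ -1.5867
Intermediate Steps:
E(J, p) = J - 14*p
4030/E(17, 31) + 1979/245 = 4030/(17 - 14*31) + 1979/245 = 4030/(17 - 434) + 1979*(1/245) = 4030/(-417) + 1979/245 = 4030*(-1/417) + 1979/245 = -4030/417 + 1979/245 = -162107/102165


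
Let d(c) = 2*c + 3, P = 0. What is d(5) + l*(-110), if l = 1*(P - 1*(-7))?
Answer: -757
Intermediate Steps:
d(c) = 3 + 2*c
l = 7 (l = 1*(0 - 1*(-7)) = 1*(0 + 7) = 1*7 = 7)
d(5) + l*(-110) = (3 + 2*5) + 7*(-110) = (3 + 10) - 770 = 13 - 770 = -757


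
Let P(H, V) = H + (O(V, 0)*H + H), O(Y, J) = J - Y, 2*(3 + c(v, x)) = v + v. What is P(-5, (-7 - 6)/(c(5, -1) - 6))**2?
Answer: 625/16 ≈ 39.063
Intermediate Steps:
c(v, x) = -3 + v (c(v, x) = -3 + (v + v)/2 = -3 + (2*v)/2 = -3 + v)
P(H, V) = 2*H - H*V (P(H, V) = H + ((0 - V)*H + H) = H + ((-V)*H + H) = H + (-H*V + H) = H + (H - H*V) = 2*H - H*V)
P(-5, (-7 - 6)/(c(5, -1) - 6))**2 = (-5*(2 - (-7 - 6)/((-3 + 5) - 6)))**2 = (-5*(2 - (-13)/(2 - 6)))**2 = (-5*(2 - (-13)/(-4)))**2 = (-5*(2 - (-13)*(-1)/4))**2 = (-5*(2 - 1*13/4))**2 = (-5*(2 - 13/4))**2 = (-5*(-5/4))**2 = (25/4)**2 = 625/16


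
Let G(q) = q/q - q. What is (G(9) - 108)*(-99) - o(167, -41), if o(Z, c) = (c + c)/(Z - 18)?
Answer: 1711198/149 ≈ 11485.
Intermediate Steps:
G(q) = 1 - q
o(Z, c) = 2*c/(-18 + Z) (o(Z, c) = (2*c)/(-18 + Z) = 2*c/(-18 + Z))
(G(9) - 108)*(-99) - o(167, -41) = ((1 - 1*9) - 108)*(-99) - 2*(-41)/(-18 + 167) = ((1 - 9) - 108)*(-99) - 2*(-41)/149 = (-8 - 108)*(-99) - 2*(-41)/149 = -116*(-99) - 1*(-82/149) = 11484 + 82/149 = 1711198/149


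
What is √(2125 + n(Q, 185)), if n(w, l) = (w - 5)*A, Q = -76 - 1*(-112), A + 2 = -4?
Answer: √1939 ≈ 44.034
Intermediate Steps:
A = -6 (A = -2 - 4 = -6)
Q = 36 (Q = -76 + 112 = 36)
n(w, l) = 30 - 6*w (n(w, l) = (w - 5)*(-6) = (-5 + w)*(-6) = 30 - 6*w)
√(2125 + n(Q, 185)) = √(2125 + (30 - 6*36)) = √(2125 + (30 - 216)) = √(2125 - 186) = √1939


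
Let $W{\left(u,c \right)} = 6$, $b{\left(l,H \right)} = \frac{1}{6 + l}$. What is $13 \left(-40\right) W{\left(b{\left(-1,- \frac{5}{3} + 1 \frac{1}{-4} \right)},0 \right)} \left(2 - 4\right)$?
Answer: $6240$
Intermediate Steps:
$13 \left(-40\right) W{\left(b{\left(-1,- \frac{5}{3} + 1 \frac{1}{-4} \right)},0 \right)} \left(2 - 4\right) = 13 \left(-40\right) 6 \left(2 - 4\right) = - 520 \cdot 6 \left(-2\right) = \left(-520\right) \left(-12\right) = 6240$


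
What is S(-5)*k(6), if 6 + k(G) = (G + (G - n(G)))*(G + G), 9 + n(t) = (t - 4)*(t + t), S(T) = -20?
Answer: 840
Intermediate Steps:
n(t) = -9 + 2*t*(-4 + t) (n(t) = -9 + (t - 4)*(t + t) = -9 + (-4 + t)*(2*t) = -9 + 2*t*(-4 + t))
k(G) = -6 + 2*G*(9 - 2*G**2 + 10*G) (k(G) = -6 + (G + (G - (-9 - 8*G + 2*G**2)))*(G + G) = -6 + (G + (G + (9 - 2*G**2 + 8*G)))*(2*G) = -6 + (G + (9 - 2*G**2 + 9*G))*(2*G) = -6 + (9 - 2*G**2 + 10*G)*(2*G) = -6 + 2*G*(9 - 2*G**2 + 10*G))
S(-5)*k(6) = -20*(-6 - 4*6**3 + 18*6 + 20*6**2) = -20*(-6 - 4*216 + 108 + 20*36) = -20*(-6 - 864 + 108 + 720) = -20*(-42) = 840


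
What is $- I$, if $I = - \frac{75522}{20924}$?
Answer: $\frac{37761}{10462} \approx 3.6093$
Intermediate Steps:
$I = - \frac{37761}{10462}$ ($I = \left(-75522\right) \frac{1}{20924} = - \frac{37761}{10462} \approx -3.6093$)
$- I = \left(-1\right) \left(- \frac{37761}{10462}\right) = \frac{37761}{10462}$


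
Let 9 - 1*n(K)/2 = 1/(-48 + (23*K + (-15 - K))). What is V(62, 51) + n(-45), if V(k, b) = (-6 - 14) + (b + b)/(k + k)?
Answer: -76745/65286 ≈ -1.1755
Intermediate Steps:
V(k, b) = -20 + b/k (V(k, b) = -20 + (2*b)/((2*k)) = -20 + (2*b)*(1/(2*k)) = -20 + b/k)
n(K) = 18 - 2/(-63 + 22*K) (n(K) = 18 - 2/(-48 + (23*K + (-15 - K))) = 18 - 2/(-48 + (-15 + 22*K)) = 18 - 2/(-63 + 22*K))
V(62, 51) + n(-45) = (-20 + 51/62) + 4*(-284 + 99*(-45))/(-63 + 22*(-45)) = (-20 + 51*(1/62)) + 4*(-284 - 4455)/(-63 - 990) = (-20 + 51/62) + 4*(-4739)/(-1053) = -1189/62 + 4*(-1/1053)*(-4739) = -1189/62 + 18956/1053 = -76745/65286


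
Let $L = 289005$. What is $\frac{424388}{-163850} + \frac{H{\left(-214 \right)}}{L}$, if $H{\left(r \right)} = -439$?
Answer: $- \frac{12272218409}{4735346925} \approx -2.5916$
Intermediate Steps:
$\frac{424388}{-163850} + \frac{H{\left(-214 \right)}}{L} = \frac{424388}{-163850} - \frac{439}{289005} = 424388 \left(- \frac{1}{163850}\right) - \frac{439}{289005} = - \frac{212194}{81925} - \frac{439}{289005} = - \frac{12272218409}{4735346925}$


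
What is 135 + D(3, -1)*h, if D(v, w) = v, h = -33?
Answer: 36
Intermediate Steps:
135 + D(3, -1)*h = 135 + 3*(-33) = 135 - 99 = 36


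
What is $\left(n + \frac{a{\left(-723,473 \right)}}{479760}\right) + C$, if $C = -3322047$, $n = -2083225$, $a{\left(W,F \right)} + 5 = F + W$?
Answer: $- \frac{172882219665}{31984} \approx -5.4053 \cdot 10^{6}$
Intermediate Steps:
$a{\left(W,F \right)} = -5 + F + W$ ($a{\left(W,F \right)} = -5 + \left(F + W\right) = -5 + F + W$)
$\left(n + \frac{a{\left(-723,473 \right)}}{479760}\right) + C = \left(-2083225 + \frac{-5 + 473 - 723}{479760}\right) - 3322047 = \left(-2083225 - \frac{17}{31984}\right) - 3322047 = - \frac{66629868417}{31984} - 3322047 = - \frac{172882219665}{31984}$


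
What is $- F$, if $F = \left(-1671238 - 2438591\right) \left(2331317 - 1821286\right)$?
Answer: $2096140194699$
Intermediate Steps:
$F = -2096140194699$ ($F = \left(-4109829\right) 510031 = -2096140194699$)
$- F = \left(-1\right) \left(-2096140194699\right) = 2096140194699$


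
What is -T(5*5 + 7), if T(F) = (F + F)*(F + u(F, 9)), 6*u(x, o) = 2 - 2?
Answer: -2048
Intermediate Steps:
u(x, o) = 0 (u(x, o) = (2 - 2)/6 = (⅙)*0 = 0)
T(F) = 2*F² (T(F) = (F + F)*(F + 0) = (2*F)*F = 2*F²)
-T(5*5 + 7) = -2*(5*5 + 7)² = -2*(25 + 7)² = -2*32² = -2*1024 = -1*2048 = -2048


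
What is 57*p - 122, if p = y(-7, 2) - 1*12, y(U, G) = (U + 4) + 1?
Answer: -920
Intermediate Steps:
y(U, G) = 5 + U (y(U, G) = (4 + U) + 1 = 5 + U)
p = -14 (p = (5 - 7) - 1*12 = -2 - 12 = -14)
57*p - 122 = 57*(-14) - 122 = -798 - 122 = -920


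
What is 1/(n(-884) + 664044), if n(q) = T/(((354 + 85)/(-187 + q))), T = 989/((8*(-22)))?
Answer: 77264/51307754835 ≈ 1.5059e-6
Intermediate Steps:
T = -989/176 (T = 989/(-176) = 989*(-1/176) = -989/176 ≈ -5.6193)
n(q) = 16813/7024 - 989*q/77264 (n(q) = -989*(-187 + q)/(354 + 85)/176 = -(-16813/7024 + 989*q/77264) = -989*(-187/439 + q/439)/176 = 16813/7024 - 989*q/77264)
1/(n(-884) + 664044) = 1/((16813/7024 - 989/77264*(-884)) + 664044) = 1/((16813/7024 + 218569/19316) + 664044) = 1/(1059219/77264 + 664044) = 1/(51307754835/77264) = 77264/51307754835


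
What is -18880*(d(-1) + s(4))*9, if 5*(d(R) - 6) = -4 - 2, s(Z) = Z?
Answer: -1495296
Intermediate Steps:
d(R) = 24/5 (d(R) = 6 + (-4 - 2)/5 = 6 + (⅕)*(-6) = 6 - 6/5 = 24/5)
-18880*(d(-1) + s(4))*9 = -18880*(24/5 + 4)*9 = -166144*9 = -18880*396/5 = -1495296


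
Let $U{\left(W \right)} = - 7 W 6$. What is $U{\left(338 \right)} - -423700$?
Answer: $409504$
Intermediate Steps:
$U{\left(W \right)} = - 42 W$
$U{\left(338 \right)} - -423700 = \left(-42\right) 338 - -423700 = -14196 + 423700 = 409504$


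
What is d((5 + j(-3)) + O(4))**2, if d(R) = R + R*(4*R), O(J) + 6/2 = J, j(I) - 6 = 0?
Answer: 345744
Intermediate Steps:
j(I) = 6 (j(I) = 6 + 0 = 6)
O(J) = -3 + J
d(R) = R + 4*R**2
d((5 + j(-3)) + O(4))**2 = (((5 + 6) + (-3 + 4))*(1 + 4*((5 + 6) + (-3 + 4))))**2 = ((11 + 1)*(1 + 4*(11 + 1)))**2 = (12*(1 + 4*12))**2 = (12*(1 + 48))**2 = (12*49)**2 = 588**2 = 345744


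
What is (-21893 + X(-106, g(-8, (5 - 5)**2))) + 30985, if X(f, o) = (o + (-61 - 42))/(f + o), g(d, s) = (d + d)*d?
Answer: 200049/22 ≈ 9093.1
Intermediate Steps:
g(d, s) = 2*d**2 (g(d, s) = (2*d)*d = 2*d**2)
X(f, o) = (-103 + o)/(f + o) (X(f, o) = (o - 103)/(f + o) = (-103 + o)/(f + o))
(-21893 + X(-106, g(-8, (5 - 5)**2))) + 30985 = (-21893 + (-103 + 2*(-8)**2)/(-106 + 2*(-8)**2)) + 30985 = (-21893 + (-103 + 2*64)/(-106 + 2*64)) + 30985 = (-21893 + (-103 + 128)/(-106 + 128)) + 30985 = (-21893 + 25/22) + 30985 = -481621/22 + 30985 = 200049/22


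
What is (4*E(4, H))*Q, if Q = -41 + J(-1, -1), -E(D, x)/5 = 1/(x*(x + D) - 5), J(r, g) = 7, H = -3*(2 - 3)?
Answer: 85/2 ≈ 42.500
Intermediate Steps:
H = 3 (H = -3*(-1) = 3)
E(D, x) = -5/(-5 + x*(D + x)) (E(D, x) = -5/(x*(x + D) - 5) = -5/(x*(D + x) - 5) = -5/(-5 + x*(D + x)))
Q = -34 (Q = -41 + 7 = -34)
(4*E(4, H))*Q = (4*(-5/(-5 + 3² + 4*3)))*(-34) = (4*(-5/(-5 + 9 + 12)))*(-34) = (4*(-5/16))*(-34) = -5/4*(-34) = 85/2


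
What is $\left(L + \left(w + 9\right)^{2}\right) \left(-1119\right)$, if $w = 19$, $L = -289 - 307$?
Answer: $-210372$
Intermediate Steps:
$L = -596$ ($L = -289 - 307 = -596$)
$\left(L + \left(w + 9\right)^{2}\right) \left(-1119\right) = \left(-596 + \left(19 + 9\right)^{2}\right) \left(-1119\right) = \left(-596 + 28^{2}\right) \left(-1119\right) = \left(-596 + 784\right) \left(-1119\right) = 188 \left(-1119\right) = -210372$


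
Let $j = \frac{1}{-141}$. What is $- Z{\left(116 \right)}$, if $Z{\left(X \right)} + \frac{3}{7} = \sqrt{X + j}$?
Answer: $\frac{3}{7} - \frac{\sqrt{2306055}}{141} \approx -10.341$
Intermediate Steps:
$j = - \frac{1}{141} \approx -0.0070922$
$Z{\left(X \right)} = - \frac{3}{7} + \sqrt{- \frac{1}{141} + X}$ ($Z{\left(X \right)} = - \frac{3}{7} + \sqrt{X - \frac{1}{141}} = - \frac{3}{7} + \sqrt{- \frac{1}{141} + X}$)
$- Z{\left(116 \right)} = - (- \frac{3}{7} + \frac{\sqrt{-141 + 19881 \cdot 116}}{141}) = - (- \frac{3}{7} + \frac{\sqrt{-141 + 2306196}}{141}) = - (- \frac{3}{7} + \frac{\sqrt{2306055}}{141}) = \frac{3}{7} - \frac{\sqrt{2306055}}{141}$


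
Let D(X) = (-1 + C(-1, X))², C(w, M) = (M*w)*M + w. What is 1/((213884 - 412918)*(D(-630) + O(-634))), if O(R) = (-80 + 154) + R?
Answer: -1/31354064272455496 ≈ -3.1894e-17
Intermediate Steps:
O(R) = 74 + R
C(w, M) = w + w*M² (C(w, M) = w*M² + w = w + w*M²)
D(X) = (-2 - X²)² (D(X) = (-1 - (1 + X²))² = (-1 + (-1 - X²))² = (-2 - X²)²)
1/((213884 - 412918)*(D(-630) + O(-634))) = 1/((213884 - 412918)*((2 + (-630)²)² + (74 - 634))) = 1/(-199034*((2 + 396900)² - 560)) = 1/(-199034*(396902² - 560)) = 1/(-199034*(157531197604 - 560)) = 1/(-199034*157531197044) = 1/(-31354064272455496) = -1/31354064272455496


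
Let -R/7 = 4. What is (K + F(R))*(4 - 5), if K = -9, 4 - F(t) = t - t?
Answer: 5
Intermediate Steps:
R = -28 (R = -7*4 = -28)
F(t) = 4 (F(t) = 4 - (t - t) = 4 - 1*0 = 4 + 0 = 4)
(K + F(R))*(4 - 5) = (-9 + 4)*(4 - 5) = -5*(-1) = 5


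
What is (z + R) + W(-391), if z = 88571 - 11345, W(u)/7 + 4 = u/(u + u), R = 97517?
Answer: 349437/2 ≈ 1.7472e+5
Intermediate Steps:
W(u) = -49/2 (W(u) = -28 + 7*(u/(u + u)) = -28 + 7*(u/((2*u))) = -28 + 7*(u*(1/(2*u))) = -28 + 7*(½) = -28 + 7/2 = -49/2)
z = 77226
(z + R) + W(-391) = (77226 + 97517) - 49/2 = 174743 - 49/2 = 349437/2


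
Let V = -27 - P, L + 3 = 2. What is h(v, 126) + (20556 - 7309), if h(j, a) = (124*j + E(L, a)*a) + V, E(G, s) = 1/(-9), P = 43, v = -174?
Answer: -8413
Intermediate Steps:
L = -1 (L = -3 + 2 = -1)
E(G, s) = -1/9
V = -70 (V = -27 - 1*43 = -27 - 43 = -70)
h(j, a) = -70 + 124*j - a/9 (h(j, a) = (124*j - a/9) - 70 = -70 + 124*j - a/9)
h(v, 126) + (20556 - 7309) = (-70 + 124*(-174) - 1/9*126) + (20556 - 7309) = (-70 - 21576 - 14) + 13247 = -21660 + 13247 = -8413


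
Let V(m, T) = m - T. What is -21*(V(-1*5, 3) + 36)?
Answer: -588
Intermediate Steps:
-21*(V(-1*5, 3) + 36) = -21*((-1*5 - 1*3) + 36) = -21*((-5 - 3) + 36) = -21*(-8 + 36) = -21*28 = -588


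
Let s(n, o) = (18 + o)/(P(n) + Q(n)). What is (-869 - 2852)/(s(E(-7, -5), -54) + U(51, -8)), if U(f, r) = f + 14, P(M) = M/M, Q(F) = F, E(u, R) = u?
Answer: -3721/71 ≈ -52.408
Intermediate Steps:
P(M) = 1
U(f, r) = 14 + f
s(n, o) = (18 + o)/(1 + n)
(-869 - 2852)/(s(E(-7, -5), -54) + U(51, -8)) = (-869 - 2852)/((18 - 54)/(1 - 7) + (14 + 51)) = -3721/(-36/(-6) + 65) = -3721/(-⅙*(-36) + 65) = -3721/(6 + 65) = -3721/71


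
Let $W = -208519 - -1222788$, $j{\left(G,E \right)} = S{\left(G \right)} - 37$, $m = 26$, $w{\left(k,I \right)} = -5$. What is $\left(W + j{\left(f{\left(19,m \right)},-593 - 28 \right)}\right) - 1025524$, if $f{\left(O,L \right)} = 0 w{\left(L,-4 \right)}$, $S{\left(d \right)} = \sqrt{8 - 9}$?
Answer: $-11292 + i \approx -11292.0 + 1.0 i$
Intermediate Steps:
$S{\left(d \right)} = i$ ($S{\left(d \right)} = \sqrt{-1} = i$)
$f{\left(O,L \right)} = 0$ ($f{\left(O,L \right)} = 0 \left(-5\right) = 0$)
$j{\left(G,E \right)} = -37 + i$ ($j{\left(G,E \right)} = i - 37 = -37 + i$)
$W = 1014269$ ($W = -208519 + 1222788 = 1014269$)
$\left(W + j{\left(f{\left(19,m \right)},-593 - 28 \right)}\right) - 1025524 = \left(1014269 - \left(37 - i\right)\right) - 1025524 = \left(1014232 + i\right) - 1025524 = -11292 + i$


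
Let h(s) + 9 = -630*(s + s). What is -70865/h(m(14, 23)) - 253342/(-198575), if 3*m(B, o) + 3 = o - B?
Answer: 14712719293/502196175 ≈ 29.297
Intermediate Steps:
m(B, o) = -1 - B/3 + o/3 (m(B, o) = -1 + (o - B)/3 = -1 + (-B/3 + o/3) = -1 - B/3 + o/3)
h(s) = -9 - 1260*s (h(s) = -9 - 630*(s + s) = -9 - 1260*s)
-70865/h(m(14, 23)) - 253342/(-198575) = -70865/(-9 - 1260*(-1 - ⅓*14 + (⅓)*23)) - 253342/(-198575) = -70865/(-9 - 1260*(-1 - 14/3 + 23/3)) - 253342*(-1/198575) = -70865/(-9 - 1260*2) + 253342/198575 = -70865/(-9 - 2520) + 253342/198575 = -70865/(-2529) + 253342/198575 = -70865*(-1/2529) + 253342/198575 = 70865/2529 + 253342/198575 = 14712719293/502196175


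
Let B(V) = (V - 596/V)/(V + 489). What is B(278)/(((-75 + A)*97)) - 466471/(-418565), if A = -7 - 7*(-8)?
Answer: 62703866775523/56271457105045 ≈ 1.1143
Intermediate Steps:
B(V) = (V - 596/V)/(489 + V)
A = 49 (A = -7 + 56 = 49)
B(278)/(((-75 + A)*97)) - 466471/(-418565) = ((-596 + 278²)/(278*(489 + 278)))/(((-75 + 49)*97)) - 466471/(-418565) = ((1/278)*(-596 + 77284)/767)/((-26*97)) - 466471*(-1/418565) = ((1/278)*(1/767)*76688)/(-2522) + 466471/418565 = (38344/106613)*(-1/2522) + 466471/418565 = -19172/134438993 + 466471/418565 = 62703866775523/56271457105045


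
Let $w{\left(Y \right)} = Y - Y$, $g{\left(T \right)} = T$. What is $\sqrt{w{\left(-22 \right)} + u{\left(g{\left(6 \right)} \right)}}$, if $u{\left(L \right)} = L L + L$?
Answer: $\sqrt{42} \approx 6.4807$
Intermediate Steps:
$w{\left(Y \right)} = 0$
$u{\left(L \right)} = L + L^{2}$ ($u{\left(L \right)} = L^{2} + L = L + L^{2}$)
$\sqrt{w{\left(-22 \right)} + u{\left(g{\left(6 \right)} \right)}} = \sqrt{0 + 6 \left(1 + 6\right)} = \sqrt{0 + 6 \cdot 7} = \sqrt{0 + 42} = \sqrt{42}$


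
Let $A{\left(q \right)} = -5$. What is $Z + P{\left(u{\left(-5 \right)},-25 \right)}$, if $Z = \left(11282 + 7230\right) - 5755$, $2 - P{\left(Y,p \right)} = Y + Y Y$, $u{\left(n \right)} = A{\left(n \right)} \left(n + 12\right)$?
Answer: $11569$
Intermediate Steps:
$u{\left(n \right)} = -60 - 5 n$ ($u{\left(n \right)} = - 5 \left(n + 12\right) = - 5 \left(12 + n\right) = -60 - 5 n$)
$P{\left(Y,p \right)} = 2 - Y - Y^{2}$ ($P{\left(Y,p \right)} = 2 - \left(Y + Y Y\right) = 2 - \left(Y + Y^{2}\right) = 2 - Y - Y^{2}$)
$Z = 12757$ ($Z = 18512 - 5755 = 12757$)
$Z + P{\left(u{\left(-5 \right)},-25 \right)} = 12757 - \left(-62 + 25 + \left(-60 - -25\right)^{2}\right) = 12757 - \left(-37 + \left(-60 + 25\right)^{2}\right) = 12757 - 1188 = 11569$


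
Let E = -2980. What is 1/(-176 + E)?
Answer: -1/3156 ≈ -0.00031686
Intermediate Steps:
1/(-176 + E) = 1/(-176 - 2980) = 1/(-3156) = -1/3156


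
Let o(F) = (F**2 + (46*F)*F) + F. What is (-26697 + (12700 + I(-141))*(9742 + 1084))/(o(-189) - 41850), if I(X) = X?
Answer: 135937037/1636848 ≈ 83.048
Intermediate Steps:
o(F) = F + 47*F**2 (o(F) = (F**2 + 46*F**2) + F = 47*F**2 + F = F + 47*F**2)
(-26697 + (12700 + I(-141))*(9742 + 1084))/(o(-189) - 41850) = (-26697 + (12700 - 141)*(9742 + 1084))/(-189*(1 + 47*(-189)) - 41850) = (-26697 + 12559*10826)/(-189*(1 - 8883) - 41850) = (-26697 + 135963734)/(-189*(-8882) - 41850) = 135937037/(1678698 - 41850) = 135937037/1636848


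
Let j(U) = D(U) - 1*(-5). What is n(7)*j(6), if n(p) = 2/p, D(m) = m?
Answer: 22/7 ≈ 3.1429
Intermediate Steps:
j(U) = 5 + U (j(U) = U - 1*(-5) = U + 5 = 5 + U)
n(7)*j(6) = (2/7)*(5 + 6) = (2*(⅐))*11 = (2/7)*11 = 22/7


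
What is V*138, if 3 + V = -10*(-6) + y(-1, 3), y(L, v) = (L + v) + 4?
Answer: 8694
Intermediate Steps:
y(L, v) = 4 + L + v
V = 63 (V = -3 + (-10*(-6) + (4 - 1 + 3)) = -3 + (60 + 6) = -3 + 66 = 63)
V*138 = 63*138 = 8694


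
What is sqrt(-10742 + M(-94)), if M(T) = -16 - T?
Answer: 2*I*sqrt(2666) ≈ 103.27*I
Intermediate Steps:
sqrt(-10742 + M(-94)) = sqrt(-10742 + (-16 - 1*(-94))) = sqrt(-10742 + (-16 + 94)) = sqrt(-10742 + 78) = sqrt(-10664) = 2*I*sqrt(2666)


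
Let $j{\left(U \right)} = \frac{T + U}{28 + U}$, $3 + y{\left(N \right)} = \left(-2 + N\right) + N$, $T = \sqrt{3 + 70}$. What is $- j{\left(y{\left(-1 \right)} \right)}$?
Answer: $\frac{1}{3} - \frac{\sqrt{73}}{21} \approx -0.073524$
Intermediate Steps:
$T = \sqrt{73} \approx 8.544$
$y{\left(N \right)} = -5 + 2 N$ ($y{\left(N \right)} = -3 + \left(\left(-2 + N\right) + N\right) = -3 + \left(-2 + 2 N\right) = -5 + 2 N$)
$j{\left(U \right)} = \frac{U + \sqrt{73}}{28 + U}$ ($j{\left(U \right)} = \frac{\sqrt{73} + U}{28 + U} = \frac{U + \sqrt{73}}{28 + U}$)
$- j{\left(y{\left(-1 \right)} \right)} = - \frac{\left(-5 + 2 \left(-1\right)\right) + \sqrt{73}}{28 + \left(-5 + 2 \left(-1\right)\right)} = - \frac{\left(-5 - 2\right) + \sqrt{73}}{28 - 7} = - \frac{-7 + \sqrt{73}}{28 - 7} = - \frac{-7 + \sqrt{73}}{21} = - (- \frac{1}{3} + \frac{\sqrt{73}}{21}) = \frac{1}{3} - \frac{\sqrt{73}}{21}$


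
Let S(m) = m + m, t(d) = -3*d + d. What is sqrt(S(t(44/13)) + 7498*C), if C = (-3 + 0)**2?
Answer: sqrt(11402170)/13 ≈ 259.75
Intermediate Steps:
t(d) = -2*d
C = 9 (C = (-3)**2 = 9)
S(m) = 2*m
sqrt(S(t(44/13)) + 7498*C) = sqrt(2*(-88/13) + 7498*9) = sqrt(2*(-88/13) + 67482) = sqrt(-176/13 + 67482) = sqrt(877090/13) = sqrt(11402170)/13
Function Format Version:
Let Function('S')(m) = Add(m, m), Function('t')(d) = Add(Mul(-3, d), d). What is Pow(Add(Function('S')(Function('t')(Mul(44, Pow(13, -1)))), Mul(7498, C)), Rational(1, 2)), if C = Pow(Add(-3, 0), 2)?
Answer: Mul(Rational(1, 13), Pow(11402170, Rational(1, 2))) ≈ 259.75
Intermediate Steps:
Function('t')(d) = Mul(-2, d)
C = 9 (C = Pow(-3, 2) = 9)
Function('S')(m) = Mul(2, m)
Pow(Add(Function('S')(Function('t')(Mul(44, Pow(13, -1)))), Mul(7498, C)), Rational(1, 2)) = Pow(Add(Mul(2, Mul(-2, Mul(44, Pow(13, -1)))), Mul(7498, 9)), Rational(1, 2)) = Pow(Add(Mul(2, Mul(-2, Mul(44, Rational(1, 13)))), 67482), Rational(1, 2)) = Pow(Add(Mul(2, Mul(-2, Rational(44, 13))), 67482), Rational(1, 2)) = Pow(Add(Mul(2, Rational(-88, 13)), 67482), Rational(1, 2)) = Pow(Add(Rational(-176, 13), 67482), Rational(1, 2)) = Pow(Rational(877090, 13), Rational(1, 2)) = Mul(Rational(1, 13), Pow(11402170, Rational(1, 2)))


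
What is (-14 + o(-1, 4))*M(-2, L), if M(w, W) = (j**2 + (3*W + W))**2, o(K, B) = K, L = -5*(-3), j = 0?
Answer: -54000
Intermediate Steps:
L = 15
M(w, W) = 16*W**2 (M(w, W) = (0**2 + (3*W + W))**2 = (0 + 4*W)**2 = (4*W)**2 = 16*W**2)
(-14 + o(-1, 4))*M(-2, L) = (-14 - 1)*(16*15**2) = -240*225 = -15*3600 = -54000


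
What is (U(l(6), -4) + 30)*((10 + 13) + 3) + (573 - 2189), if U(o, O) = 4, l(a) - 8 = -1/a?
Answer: -732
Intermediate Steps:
l(a) = 8 - 1/a
(U(l(6), -4) + 30)*((10 + 13) + 3) + (573 - 2189) = (4 + 30)*((10 + 13) + 3) + (573 - 2189) = 34*(23 + 3) - 1616 = 34*26 - 1616 = 884 - 1616 = -732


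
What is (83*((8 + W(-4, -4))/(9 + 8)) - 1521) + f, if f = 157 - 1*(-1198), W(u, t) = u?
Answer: -2490/17 ≈ -146.47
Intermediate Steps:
f = 1355 (f = 157 + 1198 = 1355)
(83*((8 + W(-4, -4))/(9 + 8)) - 1521) + f = (83*((8 - 4)/(9 + 8)) - 1521) + 1355 = (83*(4/17) - 1521) + 1355 = (332/17 - 1521) + 1355 = -25525/17 + 1355 = -2490/17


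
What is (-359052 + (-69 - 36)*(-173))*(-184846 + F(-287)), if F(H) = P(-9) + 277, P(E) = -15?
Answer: 62922286008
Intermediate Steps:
F(H) = 262 (F(H) = -15 + 277 = 262)
(-359052 + (-69 - 36)*(-173))*(-184846 + F(-287)) = (-359052 + (-69 - 36)*(-173))*(-184846 + 262) = (-359052 - 105*(-173))*(-184584) = (-359052 + 18165)*(-184584) = -340887*(-184584) = 62922286008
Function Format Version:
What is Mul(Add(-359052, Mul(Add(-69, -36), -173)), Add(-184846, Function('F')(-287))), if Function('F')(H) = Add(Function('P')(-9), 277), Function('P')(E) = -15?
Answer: 62922286008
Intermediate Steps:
Function('F')(H) = 262 (Function('F')(H) = Add(-15, 277) = 262)
Mul(Add(-359052, Mul(Add(-69, -36), -173)), Add(-184846, Function('F')(-287))) = Mul(Add(-359052, Mul(Add(-69, -36), -173)), Add(-184846, 262)) = Mul(Add(-359052, Mul(-105, -173)), -184584) = Mul(Add(-359052, 18165), -184584) = Mul(-340887, -184584) = 62922286008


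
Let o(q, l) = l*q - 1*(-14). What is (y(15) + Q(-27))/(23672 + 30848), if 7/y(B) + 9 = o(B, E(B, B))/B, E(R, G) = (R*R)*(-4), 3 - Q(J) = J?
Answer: 81705/148523384 ≈ 0.00055012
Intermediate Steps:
Q(J) = 3 - J
E(R, G) = -4*R² (E(R, G) = R²*(-4) = -4*R²)
o(q, l) = 14 + l*q (o(q, l) = l*q + 14 = 14 + l*q)
y(B) = 7/(-9 + (14 - 4*B³)/B) (y(B) = 7/(-9 + (14 + (-4*B²)*B)/B) = 7/(-9 + (14 - 4*B³)/B))
(y(15) + Q(-27))/(23672 + 30848) = (7*15/(14 - 9*15 - 4*15³) + (3 - 1*(-27)))/(23672 + 30848) = (7*15/(14 - 135 - 4*3375) + (3 + 27))/54520 = (7*15/(14 - 135 - 13500) + 30)*(1/54520) = (7*15/(-13621) + 30)*(1/54520) = (7*15*(-1/13621) + 30)*(1/54520) = (-105/13621 + 30)*(1/54520) = (408525/13621)*(1/54520) = 81705/148523384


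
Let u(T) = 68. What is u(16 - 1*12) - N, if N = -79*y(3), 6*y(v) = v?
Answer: 215/2 ≈ 107.50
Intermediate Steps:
y(v) = v/6
N = -79/2 (N = -79*3/6 = -79*½ = -79/2 ≈ -39.500)
u(16 - 1*12) - N = 68 - 1*(-79/2) = 68 + 79/2 = 215/2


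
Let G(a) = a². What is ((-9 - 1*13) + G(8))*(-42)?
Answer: -1764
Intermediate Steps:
((-9 - 1*13) + G(8))*(-42) = ((-9 - 1*13) + 8²)*(-42) = ((-9 - 13) + 64)*(-42) = (-22 + 64)*(-42) = 42*(-42) = -1764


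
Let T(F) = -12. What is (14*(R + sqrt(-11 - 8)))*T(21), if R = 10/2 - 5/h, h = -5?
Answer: -1008 - 168*I*sqrt(19) ≈ -1008.0 - 732.29*I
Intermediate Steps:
R = 6 (R = 10/2 - 5/(-5) = 10*(1/2) - 5*(-1/5) = 5 + 1 = 6)
(14*(R + sqrt(-11 - 8)))*T(21) = (14*(6 + sqrt(-11 - 8)))*(-12) = (14*(6 + sqrt(-19)))*(-12) = (14*(6 + I*sqrt(19)))*(-12) = (84 + 14*I*sqrt(19))*(-12) = -1008 - 168*I*sqrt(19)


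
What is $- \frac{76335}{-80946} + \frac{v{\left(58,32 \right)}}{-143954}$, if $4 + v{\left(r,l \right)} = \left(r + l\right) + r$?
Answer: $\frac{1829512061}{1942083414} \approx 0.94204$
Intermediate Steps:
$v{\left(r,l \right)} = -4 + l + 2 r$ ($v{\left(r,l \right)} = -4 + \left(\left(r + l\right) + r\right) = -4 + \left(\left(l + r\right) + r\right) = -4 + \left(l + 2 r\right) = -4 + l + 2 r$)
$- \frac{76335}{-80946} + \frac{v{\left(58,32 \right)}}{-143954} = - \frac{76335}{-80946} + \frac{-4 + 32 + 2 \cdot 58}{-143954} = \left(-76335\right) \left(- \frac{1}{80946}\right) + \left(-4 + 32 + 116\right) \left(- \frac{1}{143954}\right) = \frac{25445}{26982} + 144 \left(- \frac{1}{143954}\right) = \frac{25445}{26982} - \frac{72}{71977} = \frac{1829512061}{1942083414}$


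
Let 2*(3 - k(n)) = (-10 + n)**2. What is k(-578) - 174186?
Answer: -347055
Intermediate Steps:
k(n) = 3 - (-10 + n)**2/2
k(-578) - 174186 = (3 - (-10 - 578)**2/2) - 174186 = (3 - 1/2*(-588)**2) - 174186 = (3 - 1/2*345744) - 174186 = (3 - 172872) - 174186 = -172869 - 174186 = -347055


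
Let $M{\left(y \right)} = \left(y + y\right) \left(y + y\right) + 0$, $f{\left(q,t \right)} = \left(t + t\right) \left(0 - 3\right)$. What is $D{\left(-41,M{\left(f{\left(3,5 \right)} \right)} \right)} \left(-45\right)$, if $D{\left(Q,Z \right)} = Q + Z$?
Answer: $-160155$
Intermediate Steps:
$f{\left(q,t \right)} = - 6 t$ ($f{\left(q,t \right)} = 2 t \left(-3\right) = - 6 t$)
$M{\left(y \right)} = 4 y^{2}$ ($M{\left(y \right)} = 2 y 2 y + 0 = 4 y^{2} + 0 = 4 y^{2}$)
$D{\left(-41,M{\left(f{\left(3,5 \right)} \right)} \right)} \left(-45\right) = \left(-41 + 4 \left(\left(-6\right) 5\right)^{2}\right) \left(-45\right) = \left(-41 + 4 \left(-30\right)^{2}\right) \left(-45\right) = \left(-41 + 4 \cdot 900\right) \left(-45\right) = \left(-41 + 3600\right) \left(-45\right) = 3559 \left(-45\right) = -160155$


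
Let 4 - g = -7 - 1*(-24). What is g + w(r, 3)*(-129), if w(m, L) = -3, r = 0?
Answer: 374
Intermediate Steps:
g = -13 (g = 4 - (-7 - 1*(-24)) = 4 - (-7 + 24) = 4 - 1*17 = 4 - 17 = -13)
g + w(r, 3)*(-129) = -13 - 3*(-129) = -13 + 387 = 374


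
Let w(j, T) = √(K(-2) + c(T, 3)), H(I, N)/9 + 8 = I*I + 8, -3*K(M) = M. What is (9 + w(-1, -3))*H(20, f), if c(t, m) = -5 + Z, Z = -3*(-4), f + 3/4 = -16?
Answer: 32400 + 1200*√69 ≈ 42368.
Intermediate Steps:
f = -67/4 (f = -¾ - 16 = -67/4 ≈ -16.750)
K(M) = -M/3
Z = 12
H(I, N) = 9*I² (H(I, N) = -72 + 9*(I*I + 8) = -72 + 9*(I² + 8) = -72 + 9*(8 + I²) = -72 + (72 + 9*I²) = 9*I²)
c(t, m) = 7 (c(t, m) = -5 + 12 = 7)
w(j, T) = √69/3 (w(j, T) = √(-⅓*(-2) + 7) = √(⅔ + 7) = √(23/3) = √69/3)
(9 + w(-1, -3))*H(20, f) = (9 + √69/3)*(9*20²) = (9 + √69/3)*(9*400) = (9 + √69/3)*3600 = 32400 + 1200*√69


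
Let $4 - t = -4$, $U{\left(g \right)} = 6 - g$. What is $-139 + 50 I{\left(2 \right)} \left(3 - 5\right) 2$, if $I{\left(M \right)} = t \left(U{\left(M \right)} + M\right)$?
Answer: $-9739$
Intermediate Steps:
$t = 8$ ($t = 4 - -4 = 4 + 4 = 8$)
$I{\left(M \right)} = 48$ ($I{\left(M \right)} = 8 \left(\left(6 - M\right) + M\right) = 8 \cdot 6 = 48$)
$-139 + 50 I{\left(2 \right)} \left(3 - 5\right) 2 = -139 + 50 \cdot 48 \left(3 - 5\right) 2 = -139 + 50 \cdot 48 \left(\left(-2\right) 2\right) = -139 + 50 \cdot 48 \left(-4\right) = -139 + 50 \left(-192\right) = -139 - 9600 = -9739$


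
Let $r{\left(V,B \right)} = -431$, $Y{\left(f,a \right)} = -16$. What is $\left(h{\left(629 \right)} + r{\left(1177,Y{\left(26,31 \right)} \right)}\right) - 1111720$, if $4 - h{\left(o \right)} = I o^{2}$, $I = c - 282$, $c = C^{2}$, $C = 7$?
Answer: $91072206$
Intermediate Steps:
$c = 49$ ($c = 7^{2} = 49$)
$I = -233$ ($I = 49 - 282 = -233$)
$h{\left(o \right)} = 4 + 233 o^{2}$ ($h{\left(o \right)} = 4 - - 233 o^{2} = 4 + 233 o^{2}$)
$\left(h{\left(629 \right)} + r{\left(1177,Y{\left(26,31 \right)} \right)}\right) - 1111720 = \left(\left(4 + 233 \cdot 629^{2}\right) - 431\right) - 1111720 = \left(\left(4 + 233 \cdot 395641\right) - 431\right) - 1111720 = \left(\left(4 + 92184353\right) - 431\right) - 1111720 = \left(92184357 - 431\right) - 1111720 = 92183926 - 1111720 = 91072206$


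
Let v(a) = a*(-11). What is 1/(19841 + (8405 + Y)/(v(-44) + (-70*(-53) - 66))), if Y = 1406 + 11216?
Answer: 32/635075 ≈ 5.0388e-5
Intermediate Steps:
v(a) = -11*a
Y = 12622
1/(19841 + (8405 + Y)/(v(-44) + (-70*(-53) - 66))) = 1/(19841 + (8405 + 12622)/(-11*(-44) + (-70*(-53) - 66))) = 1/(19841 + 21027/(484 + (3710 - 66))) = 1/(19841 + 21027/(484 + 3644)) = 1/(19841 + 21027/4128) = 1/(19841 + 21027*(1/4128)) = 1/(19841 + 163/32) = 1/(635075/32) = 32/635075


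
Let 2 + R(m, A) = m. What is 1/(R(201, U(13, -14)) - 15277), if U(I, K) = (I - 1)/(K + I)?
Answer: -1/15078 ≈ -6.6322e-5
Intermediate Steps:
U(I, K) = (-1 + I)/(I + K)
R(m, A) = -2 + m
1/(R(201, U(13, -14)) - 15277) = 1/((-2 + 201) - 15277) = 1/(199 - 15277) = 1/(-15078) = -1/15078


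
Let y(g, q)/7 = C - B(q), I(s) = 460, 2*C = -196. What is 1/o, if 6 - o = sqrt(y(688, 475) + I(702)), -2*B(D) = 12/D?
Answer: 1425/62204 + 5*I*sqrt(509713)/62204 ≈ 0.022909 + 0.057387*I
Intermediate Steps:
C = -98 (C = (1/2)*(-196) = -98)
B(D) = -6/D
y(g, q) = -686 + 42/q (y(g, q) = 7*(-98 - (-6)/q) = 7*(-98 + 6/q) = -686 + 42/q)
o = 6 - 2*I*sqrt(509713)/95 (o = 6 - sqrt((-686 + 42/475) + 460) = 6 - sqrt(-325808/475 + 460) = 6 - sqrt(-107308/475) = 6 - 2*I*sqrt(509713)/95 ≈ 6.0 - 15.03*I)
1/o = 1/(6 - 2*I*sqrt(509713)/95)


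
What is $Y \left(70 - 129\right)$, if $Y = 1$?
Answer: $-59$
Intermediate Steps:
$Y \left(70 - 129\right) = 1 \left(70 - 129\right) = 1 \left(-59\right) = -59$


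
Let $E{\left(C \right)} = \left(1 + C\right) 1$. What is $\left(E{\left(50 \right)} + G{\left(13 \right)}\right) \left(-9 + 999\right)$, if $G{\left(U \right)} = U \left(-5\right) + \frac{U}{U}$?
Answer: $-12870$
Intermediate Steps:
$G{\left(U \right)} = 1 - 5 U$ ($G{\left(U \right)} = - 5 U + 1 = 1 - 5 U$)
$E{\left(C \right)} = 1 + C$
$\left(E{\left(50 \right)} + G{\left(13 \right)}\right) \left(-9 + 999\right) = \left(\left(1 + 50\right) + \left(1 - 65\right)\right) \left(-9 + 999\right) = \left(51 + \left(1 - 65\right)\right) 990 = \left(51 - 64\right) 990 = \left(-13\right) 990 = -12870$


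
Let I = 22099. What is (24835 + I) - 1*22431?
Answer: 24503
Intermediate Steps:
(24835 + I) - 1*22431 = (24835 + 22099) - 1*22431 = 46934 - 22431 = 24503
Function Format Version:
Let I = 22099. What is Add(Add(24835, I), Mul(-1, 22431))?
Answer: 24503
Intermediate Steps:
Add(Add(24835, I), Mul(-1, 22431)) = Add(Add(24835, 22099), Mul(-1, 22431)) = Add(46934, -22431) = 24503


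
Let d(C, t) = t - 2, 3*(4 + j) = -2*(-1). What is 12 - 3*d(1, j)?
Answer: 28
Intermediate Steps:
j = -10/3 (j = -4 + (-2*(-1))/3 = -4 + (⅓)*2 = -4 + ⅔ = -10/3 ≈ -3.3333)
d(C, t) = -2 + t
12 - 3*d(1, j) = 12 - 3*(-2 - 10/3) = 12 - 3*(-16/3) = 12 + 16 = 28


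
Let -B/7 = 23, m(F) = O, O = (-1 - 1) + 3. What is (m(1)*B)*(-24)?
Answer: 3864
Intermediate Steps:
O = 1 (O = -2 + 3 = 1)
m(F) = 1
B = -161 (B = -7*23 = -161)
(m(1)*B)*(-24) = (1*(-161))*(-24) = -161*(-24) = 3864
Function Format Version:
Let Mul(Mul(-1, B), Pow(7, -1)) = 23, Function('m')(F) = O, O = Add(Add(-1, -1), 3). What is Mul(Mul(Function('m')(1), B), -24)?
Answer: 3864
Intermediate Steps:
O = 1 (O = Add(-2, 3) = 1)
Function('m')(F) = 1
B = -161 (B = Mul(-7, 23) = -161)
Mul(Mul(Function('m')(1), B), -24) = Mul(Mul(1, -161), -24) = Mul(-161, -24) = 3864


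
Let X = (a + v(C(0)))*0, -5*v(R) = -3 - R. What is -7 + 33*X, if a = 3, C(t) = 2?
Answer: -7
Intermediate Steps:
v(R) = ⅗ + R/5 (v(R) = -(-3 - R)/5 = ⅗ + R/5)
X = 0 (X = (3 + (⅗ + (⅕)*2))*0 = (3 + (⅗ + ⅖))*0 = (3 + 1)*0 = 4*0 = 0)
-7 + 33*X = -7 + 33*0 = -7 + 0 = -7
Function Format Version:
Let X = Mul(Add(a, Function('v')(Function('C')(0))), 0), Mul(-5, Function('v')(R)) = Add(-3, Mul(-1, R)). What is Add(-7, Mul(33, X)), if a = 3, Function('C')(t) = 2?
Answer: -7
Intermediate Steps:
Function('v')(R) = Add(Rational(3, 5), Mul(Rational(1, 5), R)) (Function('v')(R) = Mul(Rational(-1, 5), Add(-3, Mul(-1, R))) = Add(Rational(3, 5), Mul(Rational(1, 5), R)))
X = 0 (X = Mul(Add(3, Add(Rational(3, 5), Mul(Rational(1, 5), 2))), 0) = Mul(Add(3, Add(Rational(3, 5), Rational(2, 5))), 0) = Mul(Add(3, 1), 0) = Mul(4, 0) = 0)
Add(-7, Mul(33, X)) = Add(-7, Mul(33, 0)) = Add(-7, 0) = -7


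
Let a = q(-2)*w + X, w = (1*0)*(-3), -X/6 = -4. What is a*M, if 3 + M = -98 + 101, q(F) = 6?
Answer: 0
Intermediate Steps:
X = 24 (X = -6*(-4) = 24)
w = 0 (w = 0*(-3) = 0)
a = 24 (a = 6*0 + 24 = 0 + 24 = 24)
M = 0 (M = -3 + (-98 + 101) = -3 + 3 = 0)
a*M = 24*0 = 0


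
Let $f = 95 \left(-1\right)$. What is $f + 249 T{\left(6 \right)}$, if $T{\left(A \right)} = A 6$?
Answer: $8869$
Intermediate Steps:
$T{\left(A \right)} = 6 A$
$f = -95$
$f + 249 T{\left(6 \right)} = -95 + 249 \cdot 6 \cdot 6 = -95 + 249 \cdot 36 = -95 + 8964 = 8869$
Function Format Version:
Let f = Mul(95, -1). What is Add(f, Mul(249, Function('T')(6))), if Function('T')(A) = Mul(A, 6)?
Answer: 8869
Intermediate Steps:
Function('T')(A) = Mul(6, A)
f = -95
Add(f, Mul(249, Function('T')(6))) = Add(-95, Mul(249, Mul(6, 6))) = Add(-95, Mul(249, 36)) = Add(-95, 8964) = 8869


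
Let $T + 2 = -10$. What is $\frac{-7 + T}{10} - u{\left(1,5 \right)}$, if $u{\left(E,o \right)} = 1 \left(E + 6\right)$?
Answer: $- \frac{89}{10} \approx -8.9$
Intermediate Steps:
$T = -12$ ($T = -2 - 10 = -12$)
$u{\left(E,o \right)} = 6 + E$ ($u{\left(E,o \right)} = 1 \left(6 + E\right) = 6 + E$)
$\frac{-7 + T}{10} - u{\left(1,5 \right)} = \frac{-7 - 12}{10} - \left(6 + 1\right) = \left(-19\right) \frac{1}{10} - 7 = - \frac{19}{10} - 7 = - \frac{89}{10}$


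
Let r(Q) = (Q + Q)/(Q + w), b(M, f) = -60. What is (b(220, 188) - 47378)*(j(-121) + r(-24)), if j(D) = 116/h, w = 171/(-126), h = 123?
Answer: -5874532168/43665 ≈ -1.3454e+5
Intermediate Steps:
w = -19/14 (w = 171*(-1/126) = -19/14 ≈ -1.3571)
j(D) = 116/123
r(Q) = 2*Q/(-19/14 + Q) (r(Q) = (Q + Q)/(Q - 19/14) = (2*Q)/(-19/14 + Q) = 2*Q/(-19/14 + Q))
(b(220, 188) - 47378)*(j(-121) + r(-24)) = (-60 - 47378)*(116/123 + 28*(-24)/(-19 + 14*(-24))) = -47438*(116/123 + 28*(-24)/(-19 - 336)) = -47438*(116/123 + 28*(-24)/(-355)) = -47438*(116/123 + 28*(-24)*(-1/355)) = -47438*(116/123 + 672/355) = -47438*123836/43665 = -5874532168/43665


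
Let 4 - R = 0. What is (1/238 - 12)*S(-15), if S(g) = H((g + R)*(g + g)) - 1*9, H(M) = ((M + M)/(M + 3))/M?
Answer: 8550725/79254 ≈ 107.89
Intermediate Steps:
R = 4 (R = 4 - 1*0 = 4 + 0 = 4)
H(M) = 2/(3 + M) (H(M) = ((2*M)/(3 + M))/M = (2*M/(3 + M))/M = 2/(3 + M))
S(g) = -9 + 2/(3 + 2*g*(4 + g)) (S(g) = 2/(3 + (g + 4)*(g + g)) - 1*9 = 2/(3 + (4 + g)*(2*g)) - 9 = 2/(3 + 2*g*(4 + g)) - 9 = -9 + 2/(3 + 2*g*(4 + g)))
(1/238 - 12)*S(-15) = (1/238 - 12)*((-25 - 18*(-15)*(4 - 15))/(3 + 2*(-15)*(4 - 15))) = (1/238 - 12)*((-25 - 18*(-15)*(-11))/(3 + 2*(-15)*(-11))) = -2855*(-25 - 2970)/(238*(3 + 330)) = -2855*(-2995)/(238*333) = -2855*(-2995)/79254 = -2855/238*(-2995/333) = 8550725/79254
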